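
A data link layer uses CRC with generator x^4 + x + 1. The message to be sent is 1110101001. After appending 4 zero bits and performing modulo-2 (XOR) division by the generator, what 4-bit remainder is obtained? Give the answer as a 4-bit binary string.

1110

Append 4 zeros: 11101010010000. Divide by 10011 (XOR where the leading bit is 1):
  pos 0: 11101 XOR 10011 = 01110
  pos 1: 11100 XOR 10011 = 01111
  pos 2: 11111 XOR 10011 = 01100
  pos 3: 11000 XOR 10011 = 01011
  pos 4: 10110 XOR 10011 = 00101
  pos 6: 10110 XOR 10011 = 00101
  pos 8: 10100 XOR 10011 = 00111
Remainder (last 4 bits) = 1110. This is the CRC / FCS.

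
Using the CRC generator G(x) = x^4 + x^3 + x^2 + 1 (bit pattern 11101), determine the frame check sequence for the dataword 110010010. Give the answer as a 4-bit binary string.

Append 4 zeros: 1100100100000. Divide by 11101 (XOR where the leading bit is 1):
  pos 0: 11001 XOR 11101 = 00100
  pos 2: 10000 XOR 11101 = 01101
  pos 3: 11011 XOR 11101 = 00110
  pos 5: 11000 XOR 11101 = 00101
  pos 7: 10100 XOR 11101 = 01001
  pos 8: 10010 XOR 11101 = 01111
Remainder (last 4 bits) = 1111. This is the CRC / FCS.

1111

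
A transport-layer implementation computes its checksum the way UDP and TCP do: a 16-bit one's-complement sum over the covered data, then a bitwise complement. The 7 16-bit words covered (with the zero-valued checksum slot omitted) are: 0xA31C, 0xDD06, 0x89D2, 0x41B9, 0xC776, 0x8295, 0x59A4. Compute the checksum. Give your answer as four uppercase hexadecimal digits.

One's-complement addition (fold any carry out of bit 15 back into bit 0):
  0xA31C + 0xDD06 = 0x18022 → wrap carry → 0x8023
  0x8023 + 0x89D2 = 0x109F5 → wrap carry → 0x09F6
  0x09F6 + 0x41B9 = 0x04BAF
  0x4BAF + 0xC776 = 0x11325 → wrap carry → 0x1326
  0x1326 + 0x8295 = 0x095BB
  0x95BB + 0x59A4 = 0x0EF5F
One's-complement sum = 0xEF5F.
Checksum = ~0xEF5F & 0xFFFF = 0x10A0.

10A0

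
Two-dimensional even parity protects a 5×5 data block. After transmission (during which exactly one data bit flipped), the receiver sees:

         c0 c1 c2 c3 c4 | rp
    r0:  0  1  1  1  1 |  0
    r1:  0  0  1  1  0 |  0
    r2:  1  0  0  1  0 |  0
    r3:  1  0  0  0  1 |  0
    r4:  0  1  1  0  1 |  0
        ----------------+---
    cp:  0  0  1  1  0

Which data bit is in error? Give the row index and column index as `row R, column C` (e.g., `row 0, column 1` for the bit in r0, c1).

row 4, column 4

Recompute each row's even parity and compare to rp:
  r0: data parity 0, sent rp 0 → ok
  r1: data parity 0, sent rp 0 → ok
  r2: data parity 0, sent rp 0 → ok
  r3: data parity 0, sent rp 0 → ok
  r4: data parity 1, sent rp 0 → mismatch
Recompute each column's even parity and compare to cp:
  c0: data parity 0, sent cp 0 → ok
  c1: data parity 0, sent cp 0 → ok
  c2: data parity 1, sent cp 1 → ok
  c3: data parity 1, sent cp 1 → ok
  c4: data parity 1, sent cp 0 → mismatch
Exactly one row (r4) and one column (c4) fail → the flipped bit is at their intersection.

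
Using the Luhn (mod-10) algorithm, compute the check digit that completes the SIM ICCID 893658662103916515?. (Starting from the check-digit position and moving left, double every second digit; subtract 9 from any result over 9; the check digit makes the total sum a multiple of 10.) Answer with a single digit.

6

Partial digits right→left: 5 1 5 6 1 9 3 0 1 2 6 6 8 5 6 3 9 8
Double every second digit counting from the check-digit position (so the 1st, 3rd, 5th, ... of the partial from the right).
  doubled (with −9 where >9): 1 1 2 6 2 3 7 3 9 → sum 34
  kept as-is: 1 6 9 0 2 6 5 3 8 → sum 40
Total = 34 + 40 = 74.
Check digit = (10 − (74 mod 10)) mod 10 = 6.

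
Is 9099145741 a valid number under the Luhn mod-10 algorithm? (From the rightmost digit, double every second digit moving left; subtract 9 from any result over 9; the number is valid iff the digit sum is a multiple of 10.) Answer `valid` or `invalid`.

From the right, keep odd positions and double even positions (subtract 9 from any doubled value over 9):
  doubled (positions 2,4,...): 8 1 2 9 9 → sum 29
  kept (positions 1,3,...): 1 7 4 9 0 → sum 21
Total = 50.
50 mod 10 = 0, so the number is valid.

valid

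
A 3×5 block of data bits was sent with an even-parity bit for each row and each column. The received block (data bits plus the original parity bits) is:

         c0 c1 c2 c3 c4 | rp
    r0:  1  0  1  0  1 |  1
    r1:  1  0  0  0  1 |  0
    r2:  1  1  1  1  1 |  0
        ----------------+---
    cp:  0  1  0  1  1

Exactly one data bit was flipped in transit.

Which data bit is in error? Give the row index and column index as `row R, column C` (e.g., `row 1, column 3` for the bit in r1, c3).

Recompute each row's even parity and compare to rp:
  r0: data parity 1, sent rp 1 → ok
  r1: data parity 0, sent rp 0 → ok
  r2: data parity 1, sent rp 0 → mismatch
Recompute each column's even parity and compare to cp:
  c0: data parity 1, sent cp 0 → mismatch
  c1: data parity 1, sent cp 1 → ok
  c2: data parity 0, sent cp 0 → ok
  c3: data parity 1, sent cp 1 → ok
  c4: data parity 1, sent cp 1 → ok
Exactly one row (r2) and one column (c0) fail → the flipped bit is at their intersection.

row 2, column 0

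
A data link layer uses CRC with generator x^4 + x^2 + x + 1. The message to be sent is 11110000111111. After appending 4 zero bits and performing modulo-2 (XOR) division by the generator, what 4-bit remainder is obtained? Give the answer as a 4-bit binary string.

1010

Append 4 zeros: 111100001111110000. Divide by 10111 (XOR where the leading bit is 1):
  pos 0: 11110 XOR 10111 = 01001
  pos 1: 10010 XOR 10111 = 00101
  pos 3: 10100 XOR 10111 = 00011
  pos 6: 11111 XOR 10111 = 01000
  pos 7: 10001 XOR 10111 = 00110
  pos 9: 11011 XOR 10111 = 01100
  pos 10: 11000 XOR 10111 = 01111
  pos 11: 11110 XOR 10111 = 01001
  pos 12: 10010 XOR 10111 = 00101
Remainder (last 4 bits) = 1010. This is the CRC / FCS.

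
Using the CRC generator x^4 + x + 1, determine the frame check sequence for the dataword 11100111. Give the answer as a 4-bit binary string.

1010

Append 4 zeros: 111001110000. Divide by 10011 (XOR where the leading bit is 1):
  pos 0: 11100 XOR 10011 = 01111
  pos 1: 11111 XOR 10011 = 01100
  pos 2: 11001 XOR 10011 = 01010
  pos 3: 10101 XOR 10011 = 00110
  pos 5: 11000 XOR 10011 = 01011
  pos 6: 10110 XOR 10011 = 00101
Remainder (last 4 bits) = 1010. This is the CRC / FCS.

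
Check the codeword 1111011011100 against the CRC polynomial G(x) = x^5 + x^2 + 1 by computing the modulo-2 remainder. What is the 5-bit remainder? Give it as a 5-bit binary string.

00000

Modulo-2 division of 1111011011100 by 100101:
  pos 0: 111101 XOR 100101 = 011000
  pos 1: 110001 XOR 100101 = 010100
  pos 2: 101000 XOR 100101 = 001101
  pos 4: 110111 XOR 100101 = 010010
  pos 5: 100101 XOR 100101 = 000000
Remainder = 00000 (zero — the frame passes the CRC check).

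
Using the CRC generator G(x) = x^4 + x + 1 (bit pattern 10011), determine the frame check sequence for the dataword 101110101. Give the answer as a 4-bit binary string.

Append 4 zeros: 1011101010000. Divide by 10011 (XOR where the leading bit is 1):
  pos 0: 10111 XOR 10011 = 00100
  pos 2: 10001 XOR 10011 = 00010
  pos 5: 10010 XOR 10011 = 00001
Remainder (last 4 bits) = 1000. This is the CRC / FCS.

1000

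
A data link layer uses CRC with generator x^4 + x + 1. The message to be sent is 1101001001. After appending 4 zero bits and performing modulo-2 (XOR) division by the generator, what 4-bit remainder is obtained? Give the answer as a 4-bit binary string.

Append 4 zeros: 11010010010000. Divide by 10011 (XOR where the leading bit is 1):
  pos 0: 11010 XOR 10011 = 01001
  pos 1: 10010 XOR 10011 = 00001
  pos 5: 11001 XOR 10011 = 01010
  pos 6: 10100 XOR 10011 = 00111
  pos 8: 11100 XOR 10011 = 01111
  pos 9: 11110 XOR 10011 = 01101
Remainder (last 4 bits) = 1101. This is the CRC / FCS.

1101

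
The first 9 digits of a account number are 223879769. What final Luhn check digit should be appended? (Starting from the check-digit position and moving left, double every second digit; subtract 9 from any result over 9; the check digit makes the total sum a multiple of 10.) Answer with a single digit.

6

Partial digits right→left: 9 6 7 9 7 8 3 2 2
Double every second digit counting from the check-digit position (so the 1st, 3rd, 5th, ... of the partial from the right).
  doubled (with −9 where >9): 9 5 5 6 4 → sum 29
  kept as-is: 6 9 8 2 → sum 25
Total = 29 + 25 = 54.
Check digit = (10 − (54 mod 10)) mod 10 = 6.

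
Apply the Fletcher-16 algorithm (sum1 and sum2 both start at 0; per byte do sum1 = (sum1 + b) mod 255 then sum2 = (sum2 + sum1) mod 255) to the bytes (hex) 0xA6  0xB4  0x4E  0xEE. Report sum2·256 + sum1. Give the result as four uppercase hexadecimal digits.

4498

Running sums (mod 255):
  after byte 0 (0xA6): sum1=166, sum2=166
  after byte 1 (0xB4): sum1=91, sum2=2
  after byte 2 (0x4E): sum1=169, sum2=171
  after byte 3 (0xEE): sum1=152, sum2=68
Checksum = sum2·256 + sum1 = 68·256 + 152 = 17560 = 0x4498.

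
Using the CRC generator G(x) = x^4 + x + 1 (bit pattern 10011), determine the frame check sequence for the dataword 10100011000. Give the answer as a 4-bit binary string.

Append 4 zeros: 101000110000000. Divide by 10011 (XOR where the leading bit is 1):
  pos 0: 10100 XOR 10011 = 00111
  pos 2: 11101 XOR 10011 = 01110
  pos 3: 11101 XOR 10011 = 01110
  pos 4: 11100 XOR 10011 = 01111
  pos 5: 11110 XOR 10011 = 01101
  pos 6: 11010 XOR 10011 = 01001
  pos 7: 10010 XOR 10011 = 00001
Remainder (last 4 bits) = 1000. This is the CRC / FCS.

1000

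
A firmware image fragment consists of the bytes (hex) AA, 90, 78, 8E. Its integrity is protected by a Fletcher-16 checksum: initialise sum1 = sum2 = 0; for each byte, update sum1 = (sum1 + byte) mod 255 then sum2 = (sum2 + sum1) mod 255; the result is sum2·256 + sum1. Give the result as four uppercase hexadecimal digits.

DB42

Running sums (mod 255):
  after byte 0 (AA): sum1=170, sum2=170
  after byte 1 (90): sum1=59, sum2=229
  after byte 2 (78): sum1=179, sum2=153
  after byte 3 (8E): sum1=66, sum2=219
Checksum = sum2·256 + sum1 = 219·256 + 66 = 56130 = 0xDB42.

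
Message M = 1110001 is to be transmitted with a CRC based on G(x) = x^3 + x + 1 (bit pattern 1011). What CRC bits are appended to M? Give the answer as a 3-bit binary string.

Append 3 zeros: 1110001000. Divide by 1011 (XOR where the leading bit is 1):
  pos 0: 1110 XOR 1011 = 0101
  pos 1: 1010 XOR 1011 = 0001
  pos 4: 1010 XOR 1011 = 0001
Remainder (last 3 bits) = 100. This is the CRC / FCS.

100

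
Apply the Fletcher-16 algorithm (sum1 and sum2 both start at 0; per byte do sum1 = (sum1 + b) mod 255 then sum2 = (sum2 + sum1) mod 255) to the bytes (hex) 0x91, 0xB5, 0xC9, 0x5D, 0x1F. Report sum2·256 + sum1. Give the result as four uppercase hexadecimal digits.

E58D

Running sums (mod 255):
  after byte 0 (0x91): sum1=145, sum2=145
  after byte 1 (0xB5): sum1=71, sum2=216
  after byte 2 (0xC9): sum1=17, sum2=233
  after byte 3 (0x5D): sum1=110, sum2=88
  after byte 4 (0x1F): sum1=141, sum2=229
Checksum = sum2·256 + sum1 = 229·256 + 141 = 58765 = 0xE58D.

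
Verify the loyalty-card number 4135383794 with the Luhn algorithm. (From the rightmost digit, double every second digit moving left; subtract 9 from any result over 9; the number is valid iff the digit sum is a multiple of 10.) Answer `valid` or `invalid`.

From the right, keep odd positions and double even positions (subtract 9 from any doubled value over 9):
  doubled (positions 2,4,...): 9 6 6 6 8 → sum 35
  kept (positions 1,3,...): 4 7 8 5 1 → sum 25
Total = 60.
60 mod 10 = 0, so the number is valid.

valid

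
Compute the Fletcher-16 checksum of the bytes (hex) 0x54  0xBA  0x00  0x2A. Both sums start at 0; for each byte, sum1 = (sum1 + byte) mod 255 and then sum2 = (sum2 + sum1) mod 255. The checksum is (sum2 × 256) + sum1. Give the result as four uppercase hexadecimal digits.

AB39

Running sums (mod 255):
  after byte 0 (0x54): sum1=84, sum2=84
  after byte 1 (0xBA): sum1=15, sum2=99
  after byte 2 (0x00): sum1=15, sum2=114
  after byte 3 (0x2A): sum1=57, sum2=171
Checksum = sum2·256 + sum1 = 171·256 + 57 = 43833 = 0xAB39.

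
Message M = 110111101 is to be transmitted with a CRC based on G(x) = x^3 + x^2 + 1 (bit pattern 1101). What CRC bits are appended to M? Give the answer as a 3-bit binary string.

Append 3 zeros: 110111101000. Divide by 1101 (XOR where the leading bit is 1):
  pos 0: 1101 XOR 1101 = 0000
  pos 4: 1110 XOR 1101 = 0011
  pos 6: 1110 XOR 1101 = 0011
  pos 8: 1100 XOR 1101 = 0001
Remainder (last 3 bits) = 001. This is the CRC / FCS.

001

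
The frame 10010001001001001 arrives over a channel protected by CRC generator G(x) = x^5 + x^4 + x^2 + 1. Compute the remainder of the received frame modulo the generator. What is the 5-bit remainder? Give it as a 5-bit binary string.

Modulo-2 division of 10010001001001001 by 110101:
  pos 0: 100100 XOR 110101 = 010001
  pos 1: 100010 XOR 110101 = 010111
  pos 2: 101111 XOR 110101 = 011010
  pos 3: 110100 XOR 110101 = 000001
  pos 8: 101001 XOR 110101 = 011100
  pos 9: 111000 XOR 110101 = 001101
  pos 11: 110101 XOR 110101 = 000000
Remainder = 00000 (zero — the frame passes the CRC check).

00000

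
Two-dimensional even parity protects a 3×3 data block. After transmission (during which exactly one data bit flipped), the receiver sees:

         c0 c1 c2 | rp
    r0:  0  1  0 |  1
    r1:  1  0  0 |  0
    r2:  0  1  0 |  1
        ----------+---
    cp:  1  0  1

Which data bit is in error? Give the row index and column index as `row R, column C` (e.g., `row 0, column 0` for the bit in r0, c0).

Recompute each row's even parity and compare to rp:
  r0: data parity 1, sent rp 1 → ok
  r1: data parity 1, sent rp 0 → mismatch
  r2: data parity 1, sent rp 1 → ok
Recompute each column's even parity and compare to cp:
  c0: data parity 1, sent cp 1 → ok
  c1: data parity 0, sent cp 0 → ok
  c2: data parity 0, sent cp 1 → mismatch
Exactly one row (r1) and one column (c2) fail → the flipped bit is at their intersection.

row 1, column 2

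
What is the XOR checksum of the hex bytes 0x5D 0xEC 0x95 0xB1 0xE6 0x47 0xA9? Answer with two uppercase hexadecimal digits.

XOR the bytes together:
  start with 0x5D
  0x5D ⊕ 0xEC = 0xB1
  0xB1 ⊕ 0x95 = 0x24
  0x24 ⊕ 0xB1 = 0x95
  0x95 ⊕ 0xE6 = 0x73
  0x73 ⊕ 0x47 = 0x34
  0x34 ⊕ 0xA9 = 0x9D

9D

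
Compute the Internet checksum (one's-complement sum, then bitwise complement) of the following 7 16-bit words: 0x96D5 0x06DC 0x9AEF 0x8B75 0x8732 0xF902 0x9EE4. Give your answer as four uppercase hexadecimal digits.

One's-complement addition (fold any carry out of bit 15 back into bit 0):
  0x96D5 + 0x06DC = 0x09DB1
  0x9DB1 + 0x9AEF = 0x138A0 → wrap carry → 0x38A1
  0x38A1 + 0x8B75 = 0x0C416
  0xC416 + 0x8732 = 0x14B48 → wrap carry → 0x4B49
  0x4B49 + 0xF902 = 0x1444B → wrap carry → 0x444C
  0x444C + 0x9EE4 = 0x0E330
One's-complement sum = 0xE330.
Checksum = ~0xE330 & 0xFFFF = 0x1CCF.

1CCF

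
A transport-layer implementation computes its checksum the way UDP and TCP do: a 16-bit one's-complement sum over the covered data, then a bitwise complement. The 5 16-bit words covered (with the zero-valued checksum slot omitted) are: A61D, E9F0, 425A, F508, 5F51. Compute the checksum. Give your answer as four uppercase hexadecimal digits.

D93C

One's-complement addition (fold any carry out of bit 15 back into bit 0):
  0xA61D + 0xE9F0 = 0x1900D → wrap carry → 0x900E
  0x900E + 0x425A = 0x0D268
  0xD268 + 0xF508 = 0x1C770 → wrap carry → 0xC771
  0xC771 + 0x5F51 = 0x126C2 → wrap carry → 0x26C3
One's-complement sum = 0x26C3.
Checksum = ~0x26C3 & 0xFFFF = 0xD93C.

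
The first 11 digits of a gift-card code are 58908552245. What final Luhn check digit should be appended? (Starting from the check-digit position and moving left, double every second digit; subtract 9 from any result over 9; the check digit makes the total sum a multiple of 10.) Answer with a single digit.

8

Partial digits right→left: 5 4 2 2 5 5 8 0 9 8 5
Double every second digit counting from the check-digit position (so the 1st, 3rd, 5th, ... of the partial from the right).
  doubled (with −9 where >9): 1 4 1 7 9 1 → sum 23
  kept as-is: 4 2 5 0 8 → sum 19
Total = 23 + 19 = 42.
Check digit = (10 − (42 mod 10)) mod 10 = 8.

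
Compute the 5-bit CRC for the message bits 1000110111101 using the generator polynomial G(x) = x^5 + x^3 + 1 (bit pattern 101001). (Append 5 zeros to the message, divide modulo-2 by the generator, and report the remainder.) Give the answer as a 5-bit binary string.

00011

Append 5 zeros: 100011011110100000. Divide by 101001 (XOR where the leading bit is 1):
  pos 0: 100011 XOR 101001 = 001010
  pos 2: 101001 XOR 101001 = 000000
  pos 8: 111010 XOR 101001 = 010011
  pos 9: 100110 XOR 101001 = 001111
  pos 11: 111100 XOR 101001 = 010101
  pos 12: 101010 XOR 101001 = 000011
Remainder (last 5 bits) = 00011. This is the CRC / FCS.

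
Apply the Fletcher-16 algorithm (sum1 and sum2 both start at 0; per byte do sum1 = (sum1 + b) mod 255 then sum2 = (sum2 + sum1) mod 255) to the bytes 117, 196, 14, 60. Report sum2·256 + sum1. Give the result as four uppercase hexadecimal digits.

Running sums (mod 255):
  after byte 0 (117): sum1=117, sum2=117
  after byte 1 (196): sum1=58, sum2=175
  after byte 2 (14): sum1=72, sum2=247
  after byte 3 (60): sum1=132, sum2=124
Checksum = sum2·256 + sum1 = 124·256 + 132 = 31876 = 0x7C84.

7C84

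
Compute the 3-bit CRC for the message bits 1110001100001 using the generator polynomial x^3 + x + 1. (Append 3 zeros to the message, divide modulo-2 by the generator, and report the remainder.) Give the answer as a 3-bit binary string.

Append 3 zeros: 1110001100001000. Divide by 1011 (XOR where the leading bit is 1):
  pos 0: 1110 XOR 1011 = 0101
  pos 1: 1010 XOR 1011 = 0001
  pos 4: 1011 XOR 1011 = 0000
  pos 12: 1000 XOR 1011 = 0011
Remainder (last 3 bits) = 011. This is the CRC / FCS.

011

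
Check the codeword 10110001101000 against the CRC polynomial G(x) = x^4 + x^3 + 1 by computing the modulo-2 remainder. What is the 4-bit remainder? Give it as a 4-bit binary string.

1101

Modulo-2 division of 10110001101000 by 11001:
  pos 0: 10110 XOR 11001 = 01111
  pos 1: 11110 XOR 11001 = 00111
  pos 3: 11101 XOR 11001 = 00100
  pos 5: 10010 XOR 11001 = 01011
  pos 6: 10111 XOR 11001 = 01110
  pos 7: 11100 XOR 11001 = 00101
  pos 9: 10100 XOR 11001 = 01101
Remainder = 1101 (nonzero — an error is detected).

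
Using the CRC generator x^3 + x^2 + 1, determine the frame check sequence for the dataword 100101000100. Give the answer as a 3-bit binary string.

001

Append 3 zeros: 100101000100000. Divide by 1101 (XOR where the leading bit is 1):
  pos 0: 1001 XOR 1101 = 0100
  pos 1: 1000 XOR 1101 = 0101
  pos 2: 1011 XOR 1101 = 0110
  pos 3: 1100 XOR 1101 = 0001
  pos 6: 1001 XOR 1101 = 0100
  pos 7: 1000 XOR 1101 = 0101
  pos 8: 1010 XOR 1101 = 0111
  pos 9: 1110 XOR 1101 = 0011
  pos 11: 1100 XOR 1101 = 0001
Remainder (last 3 bits) = 001. This is the CRC / FCS.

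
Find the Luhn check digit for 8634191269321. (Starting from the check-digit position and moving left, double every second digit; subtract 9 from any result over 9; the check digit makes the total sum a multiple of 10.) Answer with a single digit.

0

Partial digits right→left: 1 2 3 9 6 2 1 9 1 4 3 6 8
Double every second digit counting from the check-digit position (so the 1st, 3rd, 5th, ... of the partial from the right).
  doubled (with −9 where >9): 2 6 3 2 2 6 7 → sum 28
  kept as-is: 2 9 2 9 4 6 → sum 32
Total = 28 + 32 = 60.
Check digit = (10 − (60 mod 10)) mod 10 = 0.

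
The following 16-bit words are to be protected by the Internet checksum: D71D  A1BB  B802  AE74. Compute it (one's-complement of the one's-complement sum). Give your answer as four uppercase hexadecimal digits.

One's-complement addition (fold any carry out of bit 15 back into bit 0):
  0xD71D + 0xA1BB = 0x178D8 → wrap carry → 0x78D9
  0x78D9 + 0xB802 = 0x130DB → wrap carry → 0x30DC
  0x30DC + 0xAE74 = 0x0DF50
One's-complement sum = 0xDF50.
Checksum = ~0xDF50 & 0xFFFF = 0x20AF.

20AF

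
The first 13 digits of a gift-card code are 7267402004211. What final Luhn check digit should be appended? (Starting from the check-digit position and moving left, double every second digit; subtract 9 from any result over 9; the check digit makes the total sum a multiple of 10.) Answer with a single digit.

Partial digits right→left: 1 1 2 4 0 0 2 0 4 7 6 2 7
Double every second digit counting from the check-digit position (so the 1st, 3rd, 5th, ... of the partial from the right).
  doubled (with −9 where >9): 2 4 0 4 8 3 5 → sum 26
  kept as-is: 1 4 0 0 7 2 → sum 14
Total = 26 + 14 = 40.
Check digit = (10 − (40 mod 10)) mod 10 = 0.

0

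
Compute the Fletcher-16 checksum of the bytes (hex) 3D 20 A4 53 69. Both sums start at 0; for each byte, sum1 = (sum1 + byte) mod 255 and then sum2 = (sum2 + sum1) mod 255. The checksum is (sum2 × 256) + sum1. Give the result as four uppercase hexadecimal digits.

Running sums (mod 255):
  after byte 0 (3D): sum1=61, sum2=61
  after byte 1 (20): sum1=93, sum2=154
  after byte 2 (A4): sum1=2, sum2=156
  after byte 3 (53): sum1=85, sum2=241
  after byte 4 (69): sum1=190, sum2=176
Checksum = sum2·256 + sum1 = 176·256 + 190 = 45246 = 0xB0BE.

B0BE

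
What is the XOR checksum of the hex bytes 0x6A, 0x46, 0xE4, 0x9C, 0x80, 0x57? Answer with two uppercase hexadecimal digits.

XOR the bytes together:
  start with 0x6A
  0x6A ⊕ 0x46 = 0x2C
  0x2C ⊕ 0xE4 = 0xC8
  0xC8 ⊕ 0x9C = 0x54
  0x54 ⊕ 0x80 = 0xD4
  0xD4 ⊕ 0x57 = 0x83

83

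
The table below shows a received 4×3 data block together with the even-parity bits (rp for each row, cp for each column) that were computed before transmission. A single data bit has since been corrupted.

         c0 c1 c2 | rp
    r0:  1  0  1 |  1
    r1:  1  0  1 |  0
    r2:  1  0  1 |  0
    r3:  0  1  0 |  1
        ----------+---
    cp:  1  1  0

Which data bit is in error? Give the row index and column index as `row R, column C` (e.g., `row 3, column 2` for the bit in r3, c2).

Recompute each row's even parity and compare to rp:
  r0: data parity 0, sent rp 1 → mismatch
  r1: data parity 0, sent rp 0 → ok
  r2: data parity 0, sent rp 0 → ok
  r3: data parity 1, sent rp 1 → ok
Recompute each column's even parity and compare to cp:
  c0: data parity 1, sent cp 1 → ok
  c1: data parity 1, sent cp 1 → ok
  c2: data parity 1, sent cp 0 → mismatch
Exactly one row (r0) and one column (c2) fail → the flipped bit is at their intersection.

row 0, column 2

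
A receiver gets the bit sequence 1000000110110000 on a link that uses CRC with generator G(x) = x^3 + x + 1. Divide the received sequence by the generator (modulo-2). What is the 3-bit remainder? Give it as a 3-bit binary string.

000

Modulo-2 division of 1000000110110000 by 1011:
  pos 0: 1000 XOR 1011 = 0011
  pos 2: 1100 XOR 1011 = 0111
  pos 3: 1110 XOR 1011 = 0101
  pos 4: 1011 XOR 1011 = 0000
  pos 8: 1011 XOR 1011 = 0000
Remainder = 000 (zero — the frame passes the CRC check).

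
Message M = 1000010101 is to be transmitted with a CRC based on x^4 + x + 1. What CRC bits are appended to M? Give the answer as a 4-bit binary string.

0111

Append 4 zeros: 10000101010000. Divide by 10011 (XOR where the leading bit is 1):
  pos 0: 10000 XOR 10011 = 00011
  pos 3: 11101 XOR 10011 = 01110
  pos 4: 11100 XOR 10011 = 01111
  pos 5: 11111 XOR 10011 = 01100
  pos 6: 11000 XOR 10011 = 01011
  pos 7: 10110 XOR 10011 = 00101
  pos 9: 10100 XOR 10011 = 00111
Remainder (last 4 bits) = 0111. This is the CRC / FCS.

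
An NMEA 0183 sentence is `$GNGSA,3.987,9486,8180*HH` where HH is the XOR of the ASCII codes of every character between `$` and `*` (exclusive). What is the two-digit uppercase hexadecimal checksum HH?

59

XOR the ASCII codes of the payload characters:
  'G' = 0x47 → acc = 0x47
  'N' = 0x4E → acc = 0x09
  'G' = 0x47 → acc = 0x4E
  'S' = 0x53 → acc = 0x1D
  'A' = 0x41 → acc = 0x5C
  ',' = 0x2C → acc = 0x70
  '3' = 0x33 → acc = 0x43
  '.' = 0x2E → acc = 0x6D
  '9' = 0x39 → acc = 0x54
  '8' = 0x38 → acc = 0x6C
  '7' = 0x37 → acc = 0x5B
  ',' = 0x2C → acc = 0x77
  '9' = 0x39 → acc = 0x4E
  '4' = 0x34 → acc = 0x7A
  '8' = 0x38 → acc = 0x42
  '6' = 0x36 → acc = 0x74
  ',' = 0x2C → acc = 0x58
  '8' = 0x38 → acc = 0x60
  '1' = 0x31 → acc = 0x51
  '8' = 0x38 → acc = 0x69
  '0' = 0x30 → acc = 0x59
Checksum = 0x59.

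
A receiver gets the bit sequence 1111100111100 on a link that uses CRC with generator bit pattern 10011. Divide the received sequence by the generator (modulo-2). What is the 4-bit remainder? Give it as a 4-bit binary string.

0000

Modulo-2 division of 1111100111100 by 10011:
  pos 0: 11111 XOR 10011 = 01100
  pos 1: 11000 XOR 10011 = 01011
  pos 2: 10110 XOR 10011 = 00101
  pos 4: 10111 XOR 10011 = 00100
  pos 6: 10011 XOR 10011 = 00000
Remainder = 0000 (zero — the frame passes the CRC check).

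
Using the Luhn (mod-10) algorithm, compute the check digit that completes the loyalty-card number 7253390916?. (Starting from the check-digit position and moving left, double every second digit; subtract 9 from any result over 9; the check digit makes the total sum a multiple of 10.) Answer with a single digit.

3

Partial digits right→left: 6 1 9 0 9 3 3 5 2 7
Double every second digit counting from the check-digit position (so the 1st, 3rd, 5th, ... of the partial from the right).
  doubled (with −9 where >9): 3 9 9 6 4 → sum 31
  kept as-is: 1 0 3 5 7 → sum 16
Total = 31 + 16 = 47.
Check digit = (10 − (47 mod 10)) mod 10 = 3.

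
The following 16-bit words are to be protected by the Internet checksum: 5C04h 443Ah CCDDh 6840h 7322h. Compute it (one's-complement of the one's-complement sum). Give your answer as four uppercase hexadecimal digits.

One's-complement addition (fold any carry out of bit 15 back into bit 0):
  0x5C04 + 0x443A = 0x0A03E
  0xA03E + 0xCCDD = 0x16D1B → wrap carry → 0x6D1C
  0x6D1C + 0x6840 = 0x0D55C
  0xD55C + 0x7322 = 0x1487E → wrap carry → 0x487F
One's-complement sum = 0x487F.
Checksum = ~0x487F & 0xFFFF = 0xB780.

B780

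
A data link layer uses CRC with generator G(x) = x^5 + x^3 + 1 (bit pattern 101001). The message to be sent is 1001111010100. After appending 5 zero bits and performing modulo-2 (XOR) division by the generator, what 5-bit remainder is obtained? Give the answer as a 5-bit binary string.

01111

Append 5 zeros: 100111101010000000. Divide by 101001 (XOR where the leading bit is 1):
  pos 0: 100111 XOR 101001 = 001110
  pos 2: 111010 XOR 101001 = 010011
  pos 3: 100111 XOR 101001 = 001110
  pos 5: 111001 XOR 101001 = 010000
  pos 6: 100000 XOR 101001 = 001001
  pos 8: 100100 XOR 101001 = 001101
  pos 10: 110100 XOR 101001 = 011101
  pos 11: 111010 XOR 101001 = 010011
  pos 12: 100110 XOR 101001 = 001111
Remainder (last 5 bits) = 01111. This is the CRC / FCS.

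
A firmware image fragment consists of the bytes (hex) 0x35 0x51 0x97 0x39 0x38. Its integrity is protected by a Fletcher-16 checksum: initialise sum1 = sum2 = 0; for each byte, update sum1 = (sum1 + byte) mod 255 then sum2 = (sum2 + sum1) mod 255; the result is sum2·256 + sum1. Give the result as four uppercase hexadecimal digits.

Running sums (mod 255):
  after byte 0 (0x35): sum1=53, sum2=53
  after byte 1 (0x51): sum1=134, sum2=187
  after byte 2 (0x97): sum1=30, sum2=217
  after byte 3 (0x39): sum1=87, sum2=49
  after byte 4 (0x38): sum1=143, sum2=192
Checksum = sum2·256 + sum1 = 192·256 + 143 = 49295 = 0xC08F.

C08F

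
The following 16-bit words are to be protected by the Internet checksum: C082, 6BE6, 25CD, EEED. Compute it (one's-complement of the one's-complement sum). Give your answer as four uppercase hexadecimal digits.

One's-complement addition (fold any carry out of bit 15 back into bit 0):
  0xC082 + 0x6BE6 = 0x12C68 → wrap carry → 0x2C69
  0x2C69 + 0x25CD = 0x05236
  0x5236 + 0xEEED = 0x14123 → wrap carry → 0x4124
One's-complement sum = 0x4124.
Checksum = ~0x4124 & 0xFFFF = 0xBEDB.

BEDB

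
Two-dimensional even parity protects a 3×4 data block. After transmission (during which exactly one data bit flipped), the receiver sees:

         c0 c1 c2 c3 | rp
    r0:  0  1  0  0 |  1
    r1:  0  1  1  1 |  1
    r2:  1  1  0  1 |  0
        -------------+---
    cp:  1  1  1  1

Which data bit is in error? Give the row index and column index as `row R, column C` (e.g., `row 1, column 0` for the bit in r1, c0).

Recompute each row's even parity and compare to rp:
  r0: data parity 1, sent rp 1 → ok
  r1: data parity 1, sent rp 1 → ok
  r2: data parity 1, sent rp 0 → mismatch
Recompute each column's even parity and compare to cp:
  c0: data parity 1, sent cp 1 → ok
  c1: data parity 1, sent cp 1 → ok
  c2: data parity 1, sent cp 1 → ok
  c3: data parity 0, sent cp 1 → mismatch
Exactly one row (r2) and one column (c3) fail → the flipped bit is at their intersection.

row 2, column 3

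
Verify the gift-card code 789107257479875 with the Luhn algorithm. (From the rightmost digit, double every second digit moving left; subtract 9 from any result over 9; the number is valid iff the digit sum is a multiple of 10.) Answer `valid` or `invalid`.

From the right, keep odd positions and double even positions (subtract 9 from any doubled value over 9):
  doubled (positions 2,4,...): 5 9 8 1 5 2 7 → sum 37
  kept (positions 1,3,...): 5 8 7 7 2 0 9 7 → sum 45
Total = 82.
82 mod 10 = 2, so the number is invalid.

invalid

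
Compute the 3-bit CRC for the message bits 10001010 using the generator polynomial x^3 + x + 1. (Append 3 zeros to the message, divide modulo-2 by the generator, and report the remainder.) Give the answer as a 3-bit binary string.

000

Append 3 zeros: 10001010000. Divide by 1011 (XOR where the leading bit is 1):
  pos 0: 1000 XOR 1011 = 0011
  pos 2: 1110 XOR 1011 = 0101
  pos 3: 1011 XOR 1011 = 0000
Remainder (last 3 bits) = 000. This is the CRC / FCS.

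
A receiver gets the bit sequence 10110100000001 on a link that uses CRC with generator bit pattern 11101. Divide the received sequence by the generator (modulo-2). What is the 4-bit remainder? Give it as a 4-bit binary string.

Modulo-2 division of 10110100000001 by 11101:
  pos 0: 10110 XOR 11101 = 01011
  pos 1: 10111 XOR 11101 = 01010
  pos 2: 10100 XOR 11101 = 01001
  pos 3: 10010 XOR 11101 = 01111
  pos 4: 11110 XOR 11101 = 00011
  pos 7: 11000 XOR 11101 = 00101
  pos 9: 10101 XOR 11101 = 01000
Remainder = 1000 (nonzero — an error is detected).

1000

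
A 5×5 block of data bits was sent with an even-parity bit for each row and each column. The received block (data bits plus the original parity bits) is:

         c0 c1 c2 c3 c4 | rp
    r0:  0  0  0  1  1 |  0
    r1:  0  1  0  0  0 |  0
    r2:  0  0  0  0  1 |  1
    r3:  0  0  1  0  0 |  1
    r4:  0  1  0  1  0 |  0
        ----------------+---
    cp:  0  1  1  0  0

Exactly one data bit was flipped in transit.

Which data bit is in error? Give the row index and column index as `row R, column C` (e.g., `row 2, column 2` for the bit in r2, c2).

row 1, column 1

Recompute each row's even parity and compare to rp:
  r0: data parity 0, sent rp 0 → ok
  r1: data parity 1, sent rp 0 → mismatch
  r2: data parity 1, sent rp 1 → ok
  r3: data parity 1, sent rp 1 → ok
  r4: data parity 0, sent rp 0 → ok
Recompute each column's even parity and compare to cp:
  c0: data parity 0, sent cp 0 → ok
  c1: data parity 0, sent cp 1 → mismatch
  c2: data parity 1, sent cp 1 → ok
  c3: data parity 0, sent cp 0 → ok
  c4: data parity 0, sent cp 0 → ok
Exactly one row (r1) and one column (c1) fail → the flipped bit is at their intersection.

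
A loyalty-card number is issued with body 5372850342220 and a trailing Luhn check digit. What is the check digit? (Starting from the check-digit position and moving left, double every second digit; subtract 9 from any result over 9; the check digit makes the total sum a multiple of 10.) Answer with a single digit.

Partial digits right→left: 0 2 2 2 4 3 0 5 8 2 7 3 5
Double every second digit counting from the check-digit position (so the 1st, 3rd, 5th, ... of the partial from the right).
  doubled (with −9 where >9): 0 4 8 0 7 5 1 → sum 25
  kept as-is: 2 2 3 5 2 3 → sum 17
Total = 25 + 17 = 42.
Check digit = (10 − (42 mod 10)) mod 10 = 8.

8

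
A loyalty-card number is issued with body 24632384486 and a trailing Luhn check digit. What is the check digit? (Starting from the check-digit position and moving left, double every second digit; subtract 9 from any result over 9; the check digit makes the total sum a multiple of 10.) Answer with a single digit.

Partial digits right→left: 6 8 4 4 8 3 2 3 6 4 2
Double every second digit counting from the check-digit position (so the 1st, 3rd, 5th, ... of the partial from the right).
  doubled (with −9 where >9): 3 8 7 4 3 4 → sum 29
  kept as-is: 8 4 3 3 4 → sum 22
Total = 29 + 22 = 51.
Check digit = (10 − (51 mod 10)) mod 10 = 9.

9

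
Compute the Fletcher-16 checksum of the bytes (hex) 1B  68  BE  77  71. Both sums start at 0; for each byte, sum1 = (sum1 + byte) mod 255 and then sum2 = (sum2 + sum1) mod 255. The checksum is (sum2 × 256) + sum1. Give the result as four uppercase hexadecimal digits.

C52B

Running sums (mod 255):
  after byte 0 (1B): sum1=27, sum2=27
  after byte 1 (68): sum1=131, sum2=158
  after byte 2 (BE): sum1=66, sum2=224
  after byte 3 (77): sum1=185, sum2=154
  after byte 4 (71): sum1=43, sum2=197
Checksum = sum2·256 + sum1 = 197·256 + 43 = 50475 = 0xC52B.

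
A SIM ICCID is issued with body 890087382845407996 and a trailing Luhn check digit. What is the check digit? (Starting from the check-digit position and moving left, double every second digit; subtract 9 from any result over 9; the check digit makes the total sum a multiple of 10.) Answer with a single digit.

4

Partial digits right→left: 6 9 9 7 0 4 5 4 8 2 8 3 7 8 0 0 9 8
Double every second digit counting from the check-digit position (so the 1st, 3rd, 5th, ... of the partial from the right).
  doubled (with −9 where >9): 3 9 0 1 7 7 5 0 9 → sum 41
  kept as-is: 9 7 4 4 2 3 8 0 8 → sum 45
Total = 41 + 45 = 86.
Check digit = (10 − (86 mod 10)) mod 10 = 4.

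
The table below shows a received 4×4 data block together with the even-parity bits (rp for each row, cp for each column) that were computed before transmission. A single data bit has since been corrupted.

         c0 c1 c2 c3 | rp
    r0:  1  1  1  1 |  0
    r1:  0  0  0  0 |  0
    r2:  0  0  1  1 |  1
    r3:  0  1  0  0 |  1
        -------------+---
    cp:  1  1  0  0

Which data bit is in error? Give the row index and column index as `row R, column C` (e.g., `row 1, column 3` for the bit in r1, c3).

row 2, column 1

Recompute each row's even parity and compare to rp:
  r0: data parity 0, sent rp 0 → ok
  r1: data parity 0, sent rp 0 → ok
  r2: data parity 0, sent rp 1 → mismatch
  r3: data parity 1, sent rp 1 → ok
Recompute each column's even parity and compare to cp:
  c0: data parity 1, sent cp 1 → ok
  c1: data parity 0, sent cp 1 → mismatch
  c2: data parity 0, sent cp 0 → ok
  c3: data parity 0, sent cp 0 → ok
Exactly one row (r2) and one column (c1) fail → the flipped bit is at their intersection.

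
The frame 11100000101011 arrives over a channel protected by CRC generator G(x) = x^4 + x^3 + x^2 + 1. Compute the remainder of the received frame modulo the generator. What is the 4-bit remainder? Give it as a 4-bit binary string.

1000

Modulo-2 division of 11100000101011 by 11101:
  pos 0: 11100 XOR 11101 = 00001
  pos 4: 10001 XOR 11101 = 01100
  pos 5: 11000 XOR 11101 = 00101
  pos 7: 10110 XOR 11101 = 01011
  pos 8: 10111 XOR 11101 = 01010
  pos 9: 10101 XOR 11101 = 01000
Remainder = 1000 (nonzero — an error is detected).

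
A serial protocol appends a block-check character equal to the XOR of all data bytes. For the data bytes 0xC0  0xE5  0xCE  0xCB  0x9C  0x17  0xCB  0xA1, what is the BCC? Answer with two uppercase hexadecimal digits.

XOR the bytes together:
  start with 0xC0
  0xC0 ⊕ 0xE5 = 0x25
  0x25 ⊕ 0xCE = 0xEB
  0xEB ⊕ 0xCB = 0x20
  0x20 ⊕ 0x9C = 0xBC
  0xBC ⊕ 0x17 = 0xAB
  0xAB ⊕ 0xCB = 0x60
  0x60 ⊕ 0xA1 = 0xC1

C1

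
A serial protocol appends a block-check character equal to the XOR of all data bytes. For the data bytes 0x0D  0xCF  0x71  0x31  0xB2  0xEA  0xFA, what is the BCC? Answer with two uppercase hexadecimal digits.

XOR the bytes together:
  start with 0x0D
  0x0D ⊕ 0xCF = 0xC2
  0xC2 ⊕ 0x71 = 0xB3
  0xB3 ⊕ 0x31 = 0x82
  0x82 ⊕ 0xB2 = 0x30
  0x30 ⊕ 0xEA = 0xDA
  0xDA ⊕ 0xFA = 0x20

20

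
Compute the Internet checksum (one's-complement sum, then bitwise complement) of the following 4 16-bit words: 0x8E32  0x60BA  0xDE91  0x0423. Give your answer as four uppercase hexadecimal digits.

One's-complement addition (fold any carry out of bit 15 back into bit 0):
  0x8E32 + 0x60BA = 0x0EEEC
  0xEEEC + 0xDE91 = 0x1CD7D → wrap carry → 0xCD7E
  0xCD7E + 0x0423 = 0x0D1A1
One's-complement sum = 0xD1A1.
Checksum = ~0xD1A1 & 0xFFFF = 0x2E5E.

2E5E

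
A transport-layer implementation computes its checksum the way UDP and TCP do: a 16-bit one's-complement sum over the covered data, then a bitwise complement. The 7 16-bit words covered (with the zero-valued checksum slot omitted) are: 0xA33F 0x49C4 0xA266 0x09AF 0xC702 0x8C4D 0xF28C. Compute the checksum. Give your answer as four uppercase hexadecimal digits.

2109

One's-complement addition (fold any carry out of bit 15 back into bit 0):
  0xA33F + 0x49C4 = 0x0ED03
  0xED03 + 0xA266 = 0x18F69 → wrap carry → 0x8F6A
  0x8F6A + 0x09AF = 0x09919
  0x9919 + 0xC702 = 0x1601B → wrap carry → 0x601C
  0x601C + 0x8C4D = 0x0EC69
  0xEC69 + 0xF28C = 0x1DEF5 → wrap carry → 0xDEF6
One's-complement sum = 0xDEF6.
Checksum = ~0xDEF6 & 0xFFFF = 0x2109.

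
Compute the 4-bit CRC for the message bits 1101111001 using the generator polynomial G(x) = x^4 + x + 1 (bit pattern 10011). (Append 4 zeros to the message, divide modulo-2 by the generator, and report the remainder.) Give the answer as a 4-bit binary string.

0010

Append 4 zeros: 11011110010000. Divide by 10011 (XOR where the leading bit is 1):
  pos 0: 11011 XOR 10011 = 01000
  pos 1: 10001 XOR 10011 = 00010
  pos 4: 10100 XOR 10011 = 00111
  pos 6: 11110 XOR 10011 = 01101
  pos 7: 11010 XOR 10011 = 01001
  pos 8: 10010 XOR 10011 = 00001
Remainder (last 4 bits) = 0010. This is the CRC / FCS.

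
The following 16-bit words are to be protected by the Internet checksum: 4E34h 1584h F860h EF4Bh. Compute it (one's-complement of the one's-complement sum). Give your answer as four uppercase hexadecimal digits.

One's-complement addition (fold any carry out of bit 15 back into bit 0):
  0x4E34 + 0x1584 = 0x063B8
  0x63B8 + 0xF860 = 0x15C18 → wrap carry → 0x5C19
  0x5C19 + 0xEF4B = 0x14B64 → wrap carry → 0x4B65
One's-complement sum = 0x4B65.
Checksum = ~0x4B65 & 0xFFFF = 0xB49A.

B49A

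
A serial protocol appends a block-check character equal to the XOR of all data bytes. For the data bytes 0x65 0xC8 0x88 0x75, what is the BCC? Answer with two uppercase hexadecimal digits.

50

XOR the bytes together:
  start with 0x65
  0x65 ⊕ 0xC8 = 0xAD
  0xAD ⊕ 0x88 = 0x25
  0x25 ⊕ 0x75 = 0x50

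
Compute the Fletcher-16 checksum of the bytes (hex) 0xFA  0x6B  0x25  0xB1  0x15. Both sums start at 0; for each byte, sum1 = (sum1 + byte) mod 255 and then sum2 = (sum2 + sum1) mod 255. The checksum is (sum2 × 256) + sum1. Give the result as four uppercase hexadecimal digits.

Running sums (mod 255):
  after byte 0 (0xFA): sum1=250, sum2=250
  after byte 1 (0x6B): sum1=102, sum2=97
  after byte 2 (0x25): sum1=139, sum2=236
  after byte 3 (0xB1): sum1=61, sum2=42
  after byte 4 (0x15): sum1=82, sum2=124
Checksum = sum2·256 + sum1 = 124·256 + 82 = 31826 = 0x7C52.

7C52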